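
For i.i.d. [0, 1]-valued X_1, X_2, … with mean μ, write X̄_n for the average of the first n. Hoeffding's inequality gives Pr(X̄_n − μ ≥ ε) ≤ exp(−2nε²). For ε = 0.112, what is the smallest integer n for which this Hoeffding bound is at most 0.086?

98

Require exp(−2nε²) ≤ 0.086, i.e. 2nε² ≥ ln(1/0.086) = 2.453408.
So n ≥ 2.453408 / (2·0.112²) = 97.792.
The smallest integer n is 98.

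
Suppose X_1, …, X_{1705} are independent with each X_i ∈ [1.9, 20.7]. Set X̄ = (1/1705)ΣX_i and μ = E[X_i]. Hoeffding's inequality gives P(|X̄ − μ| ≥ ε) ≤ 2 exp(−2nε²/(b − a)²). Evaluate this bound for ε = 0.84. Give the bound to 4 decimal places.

0.0022

Exponent: 2nε²/(b − a)² = 2·1705·0.84² / 18.8² = 6.80765.
Bound = 2·exp(−6.80765) = 0.00221.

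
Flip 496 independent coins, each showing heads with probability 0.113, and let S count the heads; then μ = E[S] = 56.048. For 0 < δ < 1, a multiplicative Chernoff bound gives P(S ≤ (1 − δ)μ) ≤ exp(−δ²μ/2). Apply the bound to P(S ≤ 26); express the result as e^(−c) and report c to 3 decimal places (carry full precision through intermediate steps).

Write 26 = (1 − δ)μ, so δ = 1 − 26/56.048 = 0.5361119…
Then the exponent is δ²μ/2 = (μ − 26)²/(2μ) = 8.054545.

8.055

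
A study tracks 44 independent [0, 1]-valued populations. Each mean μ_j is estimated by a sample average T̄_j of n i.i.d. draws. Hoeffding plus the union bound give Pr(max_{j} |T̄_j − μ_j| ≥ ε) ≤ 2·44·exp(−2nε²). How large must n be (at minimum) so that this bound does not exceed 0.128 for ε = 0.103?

308

Need 2·44·exp(−2nε²) ≤ 0.128, i.e. exp(−2nε²) ≤ 0.128/88.
So 2nε² ≥ ln(88/0.128) = 6.533062.
Hence n ≥ 6.533062/(2·0.103²) = 307.902.
The smallest integer n is 308.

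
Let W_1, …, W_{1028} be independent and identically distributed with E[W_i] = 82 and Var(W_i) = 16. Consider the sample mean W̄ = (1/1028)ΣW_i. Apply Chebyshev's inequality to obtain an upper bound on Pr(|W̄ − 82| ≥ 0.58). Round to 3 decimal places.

Var(W̄) = Var(W_i)/n = 16/1028 = 0.015564.
Chebyshev: Pr(|W̄ − 82| ≥ 0.58) ≤ Var(W̄)/(0.58)² = 16/(1028·0.58²) = 0.0463.

0.046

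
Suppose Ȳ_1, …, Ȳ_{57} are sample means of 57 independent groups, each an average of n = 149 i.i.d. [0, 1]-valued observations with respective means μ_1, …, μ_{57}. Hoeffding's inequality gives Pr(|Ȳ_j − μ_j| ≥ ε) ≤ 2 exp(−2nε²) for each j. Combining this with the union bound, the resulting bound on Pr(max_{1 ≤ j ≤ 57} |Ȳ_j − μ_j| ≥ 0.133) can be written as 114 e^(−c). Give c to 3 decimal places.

5.271

Union bound over the 57 events: Pr(max_{1 ≤ j ≤ 57} |Ȳ_j − μ_j| ≥ 0.133) ≤ 57·2·exp(−2nε²) = 114 exp(−2·149·0.133²).
So c = 2·149·0.133² = 5.2713.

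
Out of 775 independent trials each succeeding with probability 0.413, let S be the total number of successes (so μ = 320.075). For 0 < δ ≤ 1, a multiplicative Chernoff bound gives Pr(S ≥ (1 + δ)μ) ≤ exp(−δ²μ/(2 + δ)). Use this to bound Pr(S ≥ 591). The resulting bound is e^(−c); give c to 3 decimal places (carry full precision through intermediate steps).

80.565

Write 591 = (1 + δ)μ, so δ = 591/320.075 − 1 = 0.8464422…
Then the exponent is δ²μ/(2 + δ) = (591 − μ)² / (μ·(2 + δ)) = 80.564559.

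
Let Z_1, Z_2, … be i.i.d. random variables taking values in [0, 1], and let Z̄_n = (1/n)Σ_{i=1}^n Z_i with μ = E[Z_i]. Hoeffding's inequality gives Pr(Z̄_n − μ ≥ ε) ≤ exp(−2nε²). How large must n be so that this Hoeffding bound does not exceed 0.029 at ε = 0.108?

152

Require exp(−2nε²) ≤ 0.029, i.e. 2nε² ≥ ln(1/0.029) = 3.540459.
So n ≥ 3.540459 / (2·0.108²) = 151.769.
The smallest integer n is 152.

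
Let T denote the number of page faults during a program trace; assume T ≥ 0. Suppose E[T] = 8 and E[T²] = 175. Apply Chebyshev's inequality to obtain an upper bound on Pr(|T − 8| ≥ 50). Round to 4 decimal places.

0.0444

Var(T) = E[T²] − (E[T])² = 175 − 64 = 111.
Chebyshev's inequality: Pr(|T − μ| ≥ t) ≤ Var(T)/t² = 111/2500 = 0.0444.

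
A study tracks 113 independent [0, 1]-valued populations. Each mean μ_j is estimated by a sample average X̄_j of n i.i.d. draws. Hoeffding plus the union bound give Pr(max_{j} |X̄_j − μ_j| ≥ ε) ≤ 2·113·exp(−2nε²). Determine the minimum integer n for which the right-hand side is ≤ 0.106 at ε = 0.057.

1180

Need 2·113·exp(−2nε²) ≤ 0.106, i.e. exp(−2nε²) ≤ 0.106/226.
So 2nε² ≥ ln(226/0.106) = 7.664851.
Hence n ≥ 7.664851/(2·0.057²) = 1179.571.
The smallest integer n is 1180.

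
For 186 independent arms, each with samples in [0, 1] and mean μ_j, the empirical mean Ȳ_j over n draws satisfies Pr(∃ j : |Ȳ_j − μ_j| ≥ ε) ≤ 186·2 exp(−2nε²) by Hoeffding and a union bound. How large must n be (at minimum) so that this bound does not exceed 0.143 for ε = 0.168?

Need 2·186·exp(−2nε²) ≤ 0.143, i.e. exp(−2nε²) ≤ 0.143/372.
So 2nε² ≥ ln(372/0.143) = 7.863805.
Hence n ≥ 7.863805/(2·0.168²) = 139.311.
The smallest integer n is 140.

140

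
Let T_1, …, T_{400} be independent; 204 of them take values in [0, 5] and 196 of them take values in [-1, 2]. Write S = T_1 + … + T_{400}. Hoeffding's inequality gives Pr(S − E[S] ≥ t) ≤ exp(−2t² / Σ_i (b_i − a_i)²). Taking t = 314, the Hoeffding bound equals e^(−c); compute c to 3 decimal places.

Σ(b_i − a_i)² = 204·5² + 196·3² = 6864.
c = 2t² / 6864 = 2·314² / 6864 = 28.7284.

28.728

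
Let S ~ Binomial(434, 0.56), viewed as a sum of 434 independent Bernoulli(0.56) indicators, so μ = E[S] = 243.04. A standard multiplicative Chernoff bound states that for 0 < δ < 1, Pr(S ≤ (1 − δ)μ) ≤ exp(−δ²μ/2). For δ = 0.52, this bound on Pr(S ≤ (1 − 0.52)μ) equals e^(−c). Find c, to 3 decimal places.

c = δ²μ/2 = 0.52²·243.04/2 = 32.8590.

32.859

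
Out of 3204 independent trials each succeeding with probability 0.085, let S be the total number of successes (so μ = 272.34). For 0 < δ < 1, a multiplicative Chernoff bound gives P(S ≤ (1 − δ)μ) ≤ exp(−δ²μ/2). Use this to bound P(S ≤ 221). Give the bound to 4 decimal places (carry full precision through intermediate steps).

Write 221 = (1 − δ)μ, so δ = 1 − 221/272.34 = 0.1885144…
Then the exponent is δ²μ/2 = (μ − 221)²/(2μ) = 4.839164.
Bound = exp(−4.839164) = 0.00791.

0.0079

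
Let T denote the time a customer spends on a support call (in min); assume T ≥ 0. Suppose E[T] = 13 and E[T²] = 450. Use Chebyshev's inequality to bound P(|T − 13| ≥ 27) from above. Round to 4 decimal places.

0.3855

Var(T) = E[T²] − (E[T])² = 450 − 169 = 281.
Chebyshev's inequality: P(|T − μ| ≥ t) ≤ Var(T)/t² = 281/729 = 0.3855.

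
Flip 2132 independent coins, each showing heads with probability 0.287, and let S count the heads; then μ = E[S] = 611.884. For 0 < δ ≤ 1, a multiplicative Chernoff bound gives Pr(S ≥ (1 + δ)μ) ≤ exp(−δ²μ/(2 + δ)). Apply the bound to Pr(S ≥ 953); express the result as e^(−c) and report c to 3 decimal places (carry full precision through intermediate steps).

Write 953 = (1 + δ)μ, so δ = 953/611.884 − 1 = 0.5574848…
Then the exponent is δ²μ/(2 + δ) = (953 − μ)² / (μ·(2 + δ)) = 74.357029.

74.357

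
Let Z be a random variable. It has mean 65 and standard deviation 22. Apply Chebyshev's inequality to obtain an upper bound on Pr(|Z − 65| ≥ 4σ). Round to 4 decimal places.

Chebyshev: Pr(|Z − μ| ≥ t) ≤ Var(Z)/t².
Var(Z) = σ² = 22² = 484.
t = 4·22 = 88.
Bound = 484 / 7744 = 0.0625.

0.0625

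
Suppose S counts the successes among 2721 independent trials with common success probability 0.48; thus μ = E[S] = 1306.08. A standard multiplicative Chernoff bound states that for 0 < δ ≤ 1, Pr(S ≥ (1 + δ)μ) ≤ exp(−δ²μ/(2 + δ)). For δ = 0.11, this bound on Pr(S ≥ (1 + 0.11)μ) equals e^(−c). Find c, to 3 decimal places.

7.490

c = δ²μ/(2 + δ) = 0.11²·1306.08/(2 + 0.11) = 7.4898.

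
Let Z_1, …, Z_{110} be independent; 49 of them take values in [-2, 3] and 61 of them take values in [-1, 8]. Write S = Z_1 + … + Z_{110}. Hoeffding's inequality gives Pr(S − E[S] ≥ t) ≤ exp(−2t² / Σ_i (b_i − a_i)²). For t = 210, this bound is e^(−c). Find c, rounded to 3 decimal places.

Σ(b_i − a_i)² = 49·5² + 61·9² = 6166.
c = 2t² / 6166 = 2·210² / 6166 = 14.3042.

14.304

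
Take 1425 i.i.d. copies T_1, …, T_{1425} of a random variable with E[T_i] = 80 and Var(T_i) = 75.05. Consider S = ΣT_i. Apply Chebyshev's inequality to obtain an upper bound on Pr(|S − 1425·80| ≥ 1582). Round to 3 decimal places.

Var(S) = n·Var(T_i) = 1425·75.05 = 106946.25.
Chebyshev: Pr(|S − 1425·80| ≥ 1582) ≤ Var(S)/1582² = 106946.25/2502724 = 0.0427.

0.043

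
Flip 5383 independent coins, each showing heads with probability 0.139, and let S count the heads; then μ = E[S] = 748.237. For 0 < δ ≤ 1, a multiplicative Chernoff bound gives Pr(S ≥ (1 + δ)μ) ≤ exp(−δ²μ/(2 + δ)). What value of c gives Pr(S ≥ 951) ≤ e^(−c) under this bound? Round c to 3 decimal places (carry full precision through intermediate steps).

24.195

Write 951 = (1 + δ)μ, so δ = 951/748.237 − 1 = 0.2709877…
Then the exponent is δ²μ/(2 + δ) = (951 − μ)² / (μ·(2 + δ)) = 24.194879.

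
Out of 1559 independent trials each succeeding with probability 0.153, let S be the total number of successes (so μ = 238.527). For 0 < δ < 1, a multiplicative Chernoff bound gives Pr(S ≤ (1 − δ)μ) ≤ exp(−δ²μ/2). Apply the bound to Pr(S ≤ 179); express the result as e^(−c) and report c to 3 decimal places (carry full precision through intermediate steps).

7.428

Write 179 = (1 − δ)μ, so δ = 1 − 179/238.527 = 0.2495608…
Then the exponent is δ²μ/2 = (μ − 179)²/(2μ) = 7.427804.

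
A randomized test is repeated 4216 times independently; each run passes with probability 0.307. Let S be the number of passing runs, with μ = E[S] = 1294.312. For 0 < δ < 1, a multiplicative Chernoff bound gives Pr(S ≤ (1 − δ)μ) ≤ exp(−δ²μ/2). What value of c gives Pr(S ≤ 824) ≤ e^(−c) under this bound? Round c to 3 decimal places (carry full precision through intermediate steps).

Write 824 = (1 − δ)μ, so δ = 1 − 824/1294.312 = 0.3633683…
Then the exponent is δ²μ/2 = (μ − 824)²/(2μ) = 85.448245.

85.448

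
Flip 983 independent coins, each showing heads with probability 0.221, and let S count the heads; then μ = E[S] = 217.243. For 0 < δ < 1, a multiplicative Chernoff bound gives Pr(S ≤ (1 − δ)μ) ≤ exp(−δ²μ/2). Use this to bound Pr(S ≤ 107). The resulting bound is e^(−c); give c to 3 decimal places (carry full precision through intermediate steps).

Write 107 = (1 − δ)μ, so δ = 1 − 107/217.243 = 0.507464…
Then the exponent is δ²μ/2 = (μ − 107)²/(2μ) = 27.972176.

27.972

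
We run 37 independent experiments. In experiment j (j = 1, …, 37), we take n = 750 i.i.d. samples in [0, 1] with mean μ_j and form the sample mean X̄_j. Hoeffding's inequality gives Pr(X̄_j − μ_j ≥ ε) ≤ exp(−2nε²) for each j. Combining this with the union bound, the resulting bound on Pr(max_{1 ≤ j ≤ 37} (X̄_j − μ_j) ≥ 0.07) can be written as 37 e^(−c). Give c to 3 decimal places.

Union bound over the 37 events: Pr(max_{1 ≤ j ≤ 37} (X̄_j − μ_j) ≥ 0.07) ≤ 37·exp(−2nε²) = 37 exp(−2·750·0.07²).
So c = 2·750·0.07² = 7.3500.

7.350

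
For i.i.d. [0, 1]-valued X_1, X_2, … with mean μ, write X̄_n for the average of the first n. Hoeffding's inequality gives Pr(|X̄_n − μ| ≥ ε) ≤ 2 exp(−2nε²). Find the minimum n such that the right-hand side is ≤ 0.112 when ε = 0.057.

Require 2·exp(−2nε²) ≤ 0.112, i.e. 2nε² ≥ ln(2/0.112) = 2.882404.
So n ≥ 2.882404 / (2·0.057²) = 443.583.
The smallest integer n is 444.

444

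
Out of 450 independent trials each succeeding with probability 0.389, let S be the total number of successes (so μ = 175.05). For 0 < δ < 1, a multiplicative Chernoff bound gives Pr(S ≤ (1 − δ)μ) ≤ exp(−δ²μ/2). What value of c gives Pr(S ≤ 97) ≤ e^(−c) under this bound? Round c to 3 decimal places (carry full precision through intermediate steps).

17.400

Write 97 = (1 − δ)μ, so δ = 1 − 97/175.05 = 0.4458726…
Then the exponent is δ²μ/2 = (μ − 97)²/(2μ) = 17.400179.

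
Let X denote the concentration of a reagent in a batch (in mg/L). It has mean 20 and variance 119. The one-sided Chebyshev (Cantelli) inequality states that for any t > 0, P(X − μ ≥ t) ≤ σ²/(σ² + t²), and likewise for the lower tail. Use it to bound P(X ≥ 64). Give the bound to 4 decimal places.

0.0579

Here σ² = 119 and t = 44, so σ² + t² = 2055.
Cantelli's bound: 119/2055 = 0.0579.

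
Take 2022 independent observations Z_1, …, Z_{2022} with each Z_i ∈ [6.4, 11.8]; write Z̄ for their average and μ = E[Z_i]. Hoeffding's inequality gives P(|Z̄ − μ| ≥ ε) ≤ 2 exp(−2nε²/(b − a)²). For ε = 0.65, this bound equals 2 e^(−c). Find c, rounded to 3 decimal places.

58.594

c = 2nε²/(b − a)² = 2·2022·0.65² / 5.4² = 58.5936.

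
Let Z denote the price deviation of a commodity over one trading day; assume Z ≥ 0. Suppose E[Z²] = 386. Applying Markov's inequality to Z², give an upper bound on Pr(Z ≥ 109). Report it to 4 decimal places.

0.0325

Since Z ≥ 0, the event {Z ≥ 109} is the same as {Z² ≥ 11881}.
Markov's inequality applied to Z² gives Pr(Z² ≥ 11881) ≤ E[Z²]/11881 = 386/11881 = 0.0325.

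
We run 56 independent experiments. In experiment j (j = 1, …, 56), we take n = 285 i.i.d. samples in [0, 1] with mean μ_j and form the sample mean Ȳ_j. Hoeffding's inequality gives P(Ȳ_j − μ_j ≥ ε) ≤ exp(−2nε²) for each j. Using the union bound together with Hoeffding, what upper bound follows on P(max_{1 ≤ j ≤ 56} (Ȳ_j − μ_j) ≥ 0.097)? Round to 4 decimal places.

0.2624

Per-experiment Hoeffding bound: exp(−2·285·0.097²) = exp(−5.36313) = 0.0046862.
Union bound over 56 events: 56·0.0046862 = 0.26243.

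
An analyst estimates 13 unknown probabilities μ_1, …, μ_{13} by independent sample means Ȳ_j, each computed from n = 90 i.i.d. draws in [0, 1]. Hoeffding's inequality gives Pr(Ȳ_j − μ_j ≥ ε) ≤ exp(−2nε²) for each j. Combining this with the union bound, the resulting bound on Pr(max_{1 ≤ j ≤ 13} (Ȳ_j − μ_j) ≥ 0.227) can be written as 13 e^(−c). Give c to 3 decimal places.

9.275

Union bound over the 13 events: Pr(max_{1 ≤ j ≤ 13} (Ȳ_j − μ_j) ≥ 0.227) ≤ 13·exp(−2nε²) = 13 exp(−2·90·0.227²).
So c = 2·90·0.227² = 9.2752.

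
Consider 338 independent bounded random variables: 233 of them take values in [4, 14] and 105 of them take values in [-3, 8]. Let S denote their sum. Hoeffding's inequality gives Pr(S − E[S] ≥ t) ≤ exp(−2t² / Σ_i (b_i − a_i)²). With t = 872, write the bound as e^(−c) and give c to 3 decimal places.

42.238

Σ(b_i − a_i)² = 233·10² + 105·11² = 36005.
c = 2t² / 36005 = 2·872² / 36005 = 42.2377.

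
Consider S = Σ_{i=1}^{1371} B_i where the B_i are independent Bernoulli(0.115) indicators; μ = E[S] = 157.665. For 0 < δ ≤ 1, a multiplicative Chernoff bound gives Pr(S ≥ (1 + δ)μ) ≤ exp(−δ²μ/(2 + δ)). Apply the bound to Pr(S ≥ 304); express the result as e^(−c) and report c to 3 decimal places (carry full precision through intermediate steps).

Write 304 = (1 + δ)μ, so δ = 304/157.665 − 1 = 0.9281388…
Then the exponent is δ²μ/(2 + δ) = (304 − μ)² / (μ·(2 + δ)) = 46.384136.

46.384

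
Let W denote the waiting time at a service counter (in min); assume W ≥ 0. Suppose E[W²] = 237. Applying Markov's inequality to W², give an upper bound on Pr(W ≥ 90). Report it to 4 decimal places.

0.0293

Since W ≥ 0, the event {W ≥ 90} is the same as {W² ≥ 8100}.
Markov's inequality applied to W² gives Pr(W² ≥ 8100) ≤ E[W²]/8100 = 237/8100 = 0.0293.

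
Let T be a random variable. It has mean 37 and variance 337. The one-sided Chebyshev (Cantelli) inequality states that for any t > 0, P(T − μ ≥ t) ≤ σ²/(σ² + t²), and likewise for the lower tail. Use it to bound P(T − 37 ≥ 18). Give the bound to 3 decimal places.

0.510

Here σ² = 337 and t = 18, so σ² + t² = 661.
Cantelli's bound: 337/661 = 0.5098.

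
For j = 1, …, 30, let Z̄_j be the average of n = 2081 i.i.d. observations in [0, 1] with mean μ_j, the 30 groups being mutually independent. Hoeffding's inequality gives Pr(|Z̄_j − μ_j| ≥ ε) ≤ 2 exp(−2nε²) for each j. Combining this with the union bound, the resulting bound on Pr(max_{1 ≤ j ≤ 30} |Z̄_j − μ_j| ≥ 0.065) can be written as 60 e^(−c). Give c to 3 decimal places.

17.584

Union bound over the 30 events: Pr(max_{1 ≤ j ≤ 30} |Z̄_j − μ_j| ≥ 0.065) ≤ 30·2·exp(−2nε²) = 60 exp(−2·2081·0.065²).
So c = 2·2081·0.065² = 17.5845.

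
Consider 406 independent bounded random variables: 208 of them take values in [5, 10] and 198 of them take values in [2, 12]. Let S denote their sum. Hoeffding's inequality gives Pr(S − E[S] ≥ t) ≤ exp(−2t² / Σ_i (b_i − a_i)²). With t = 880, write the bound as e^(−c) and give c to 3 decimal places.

Σ(b_i − a_i)² = 208·5² + 198·10² = 25000.
c = 2t² / 25000 = 2·880² / 25000 = 61.9520.

61.952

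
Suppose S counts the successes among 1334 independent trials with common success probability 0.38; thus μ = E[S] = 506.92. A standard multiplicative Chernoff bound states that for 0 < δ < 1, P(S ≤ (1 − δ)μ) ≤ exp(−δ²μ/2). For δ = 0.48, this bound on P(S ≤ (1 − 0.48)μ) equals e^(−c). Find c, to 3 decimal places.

c = δ²μ/2 = 0.48²·506.92/2 = 58.3972.

58.397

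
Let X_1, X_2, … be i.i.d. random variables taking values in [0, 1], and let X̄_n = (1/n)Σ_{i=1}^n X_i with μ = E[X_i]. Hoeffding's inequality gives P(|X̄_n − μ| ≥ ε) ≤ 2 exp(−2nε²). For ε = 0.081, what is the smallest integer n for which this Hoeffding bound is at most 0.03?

Require 2·exp(−2nε²) ≤ 0.03, i.e. 2nε² ≥ ln(2/0.03) = 4.199705.
So n ≥ 4.199705 / (2·0.081²) = 320.051.
The smallest integer n is 321.

321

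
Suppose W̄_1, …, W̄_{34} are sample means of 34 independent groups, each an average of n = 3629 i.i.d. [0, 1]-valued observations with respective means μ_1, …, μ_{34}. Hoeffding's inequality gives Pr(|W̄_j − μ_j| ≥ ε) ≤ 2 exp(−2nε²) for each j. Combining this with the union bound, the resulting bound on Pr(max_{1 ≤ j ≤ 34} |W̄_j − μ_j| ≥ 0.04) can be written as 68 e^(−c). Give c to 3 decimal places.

Union bound over the 34 events: Pr(max_{1 ≤ j ≤ 34} |W̄_j − μ_j| ≥ 0.04) ≤ 34·2·exp(−2nε²) = 68 exp(−2·3629·0.04²).
So c = 2·3629·0.04² = 11.6128.

11.613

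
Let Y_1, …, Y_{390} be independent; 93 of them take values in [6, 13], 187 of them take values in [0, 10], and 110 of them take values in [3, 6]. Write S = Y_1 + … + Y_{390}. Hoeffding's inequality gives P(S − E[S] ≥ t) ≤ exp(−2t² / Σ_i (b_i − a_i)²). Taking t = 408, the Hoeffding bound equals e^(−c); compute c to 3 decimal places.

Σ(b_i − a_i)² = 93·7² + 187·10² + 110·3² = 24247.
c = 2t² / 24247 = 2·408² / 24247 = 13.7307.

13.731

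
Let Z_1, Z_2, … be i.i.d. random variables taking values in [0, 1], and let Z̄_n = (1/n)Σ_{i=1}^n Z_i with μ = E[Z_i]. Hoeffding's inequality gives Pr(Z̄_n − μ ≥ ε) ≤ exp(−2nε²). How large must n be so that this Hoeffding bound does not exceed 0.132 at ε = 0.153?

44

Require exp(−2nε²) ≤ 0.132, i.e. 2nε² ≥ ln(1/0.132) = 2.024953.
So n ≥ 2.024953 / (2·0.153²) = 43.252.
The smallest integer n is 44.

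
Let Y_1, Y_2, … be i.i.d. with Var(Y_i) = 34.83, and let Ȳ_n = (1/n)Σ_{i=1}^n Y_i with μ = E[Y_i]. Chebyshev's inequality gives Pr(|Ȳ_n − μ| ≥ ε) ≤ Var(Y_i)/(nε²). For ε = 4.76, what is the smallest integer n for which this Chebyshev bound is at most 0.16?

Require 34.83/(n·4.76²) ≤ 0.16, i.e. n ≥ 34.83/(0.16·4.76²) = 9.608.
The smallest integer n is 10.

10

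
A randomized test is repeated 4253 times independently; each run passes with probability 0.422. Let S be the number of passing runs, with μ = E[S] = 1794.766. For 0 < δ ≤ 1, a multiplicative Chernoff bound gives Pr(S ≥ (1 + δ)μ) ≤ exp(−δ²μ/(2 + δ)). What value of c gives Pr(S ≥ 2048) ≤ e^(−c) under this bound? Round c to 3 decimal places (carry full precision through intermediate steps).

Write 2048 = (1 + δ)μ, so δ = 2048/1794.766 − 1 = 0.1410958…
Then the exponent is δ²μ/(2 + δ) = (2048 − μ)² / (μ·(2 + δ)) = 16.687839.

16.688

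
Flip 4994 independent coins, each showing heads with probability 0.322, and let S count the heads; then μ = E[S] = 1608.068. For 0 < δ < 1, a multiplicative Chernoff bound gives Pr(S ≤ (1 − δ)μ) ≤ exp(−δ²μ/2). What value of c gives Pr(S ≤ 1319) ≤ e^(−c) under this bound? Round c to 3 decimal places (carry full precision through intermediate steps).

25.982

Write 1319 = (1 − δ)μ, so δ = 1 − 1319/1608.068 = 0.1797611…
Then the exponent is δ²μ/2 = (μ − 1319)²/(2μ) = 25.981584.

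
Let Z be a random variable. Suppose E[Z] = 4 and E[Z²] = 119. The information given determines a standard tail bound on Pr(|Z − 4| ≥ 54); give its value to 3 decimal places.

0.035

The first two moments determine the variance, so Chebyshev's inequality is the sharpest standard bound available.
Var(Z) = E[Z²] − (E[Z])² = 119 − 16 = 103.
Chebyshev's inequality: Pr(|Z − μ| ≥ t) ≤ Var(Z)/t² = 103/2916 = 0.0353.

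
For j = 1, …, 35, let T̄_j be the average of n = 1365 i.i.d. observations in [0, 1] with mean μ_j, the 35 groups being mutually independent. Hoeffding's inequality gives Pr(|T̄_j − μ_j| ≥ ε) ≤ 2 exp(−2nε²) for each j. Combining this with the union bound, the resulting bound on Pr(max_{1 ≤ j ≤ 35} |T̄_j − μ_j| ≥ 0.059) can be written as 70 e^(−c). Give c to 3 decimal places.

9.503

Union bound over the 35 events: Pr(max_{1 ≤ j ≤ 35} |T̄_j − μ_j| ≥ 0.059) ≤ 35·2·exp(−2nε²) = 70 exp(−2·1365·0.059²).
So c = 2·1365·0.059² = 9.5031.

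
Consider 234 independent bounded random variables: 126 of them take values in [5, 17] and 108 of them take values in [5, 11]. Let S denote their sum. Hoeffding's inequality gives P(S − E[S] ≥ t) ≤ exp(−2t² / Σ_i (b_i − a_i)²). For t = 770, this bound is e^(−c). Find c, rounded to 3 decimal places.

53.822

Σ(b_i − a_i)² = 126·12² + 108·6² = 22032.
c = 2t² / 22032 = 2·770² / 22032 = 53.8217.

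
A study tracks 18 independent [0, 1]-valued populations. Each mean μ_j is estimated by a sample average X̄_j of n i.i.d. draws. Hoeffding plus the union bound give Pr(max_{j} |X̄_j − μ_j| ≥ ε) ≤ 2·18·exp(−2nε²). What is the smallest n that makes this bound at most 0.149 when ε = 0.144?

133

Need 2·18·exp(−2nε²) ≤ 0.149, i.e. exp(−2nε²) ≤ 0.149/36.
So 2nε² ≥ ln(36/0.149) = 5.487328.
Hence n ≥ 5.487328/(2·0.144²) = 132.314.
The smallest integer n is 133.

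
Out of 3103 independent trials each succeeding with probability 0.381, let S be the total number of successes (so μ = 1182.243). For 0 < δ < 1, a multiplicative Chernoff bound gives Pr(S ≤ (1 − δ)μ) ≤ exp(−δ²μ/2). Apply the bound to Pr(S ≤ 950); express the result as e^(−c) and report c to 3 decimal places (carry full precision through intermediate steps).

22.811

Write 950 = (1 − δ)μ, so δ = 1 − 950/1182.243 = 0.1964427…
Then the exponent is δ²μ/2 = (μ − 950)²/(2μ) = 22.811220.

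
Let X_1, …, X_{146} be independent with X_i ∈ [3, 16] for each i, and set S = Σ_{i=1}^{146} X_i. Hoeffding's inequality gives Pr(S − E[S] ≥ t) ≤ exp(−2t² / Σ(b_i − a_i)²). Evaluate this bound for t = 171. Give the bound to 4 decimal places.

0.0935

Σ(b_i − a_i)² = 146·(13)² = 24674.
Exponent = 2·171²/24674 = 2.3702.
Bound = exp(−2.3702) = 0.09346.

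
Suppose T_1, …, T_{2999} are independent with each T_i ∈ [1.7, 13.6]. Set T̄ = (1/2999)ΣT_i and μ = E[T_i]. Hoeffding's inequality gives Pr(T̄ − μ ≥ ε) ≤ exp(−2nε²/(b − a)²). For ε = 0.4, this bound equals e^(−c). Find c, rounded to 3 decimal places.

c = 2nε²/(b − a)² = 2·2999·0.4² / 11.9² = 6.7769.

6.777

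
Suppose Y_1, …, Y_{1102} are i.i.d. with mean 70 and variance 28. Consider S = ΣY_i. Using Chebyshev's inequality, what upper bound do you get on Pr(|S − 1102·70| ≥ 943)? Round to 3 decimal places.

0.035

Var(S) = n·Var(Y_i) = 1102·28 = 30856.
Chebyshev: Pr(|S − 1102·70| ≥ 943) ≤ Var(S)/943² = 30856/889249 = 0.0347.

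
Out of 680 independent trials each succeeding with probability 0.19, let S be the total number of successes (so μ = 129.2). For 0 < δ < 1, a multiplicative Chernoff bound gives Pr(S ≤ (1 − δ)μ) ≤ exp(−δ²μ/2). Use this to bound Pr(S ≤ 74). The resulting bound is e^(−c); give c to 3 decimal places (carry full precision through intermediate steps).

11.792

Write 74 = (1 − δ)μ, so δ = 1 − 74/129.2 = 0.4272446…
Then the exponent is δ²μ/2 = (μ − 74)²/(2μ) = 11.791950.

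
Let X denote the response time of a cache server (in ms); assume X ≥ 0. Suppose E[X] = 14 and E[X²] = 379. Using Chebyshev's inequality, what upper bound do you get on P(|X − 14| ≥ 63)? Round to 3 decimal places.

0.046

Var(X) = E[X²] − (E[X])² = 379 − 196 = 183.
Chebyshev's inequality: P(|X − μ| ≥ t) ≤ Var(X)/t² = 183/3969 = 0.0461.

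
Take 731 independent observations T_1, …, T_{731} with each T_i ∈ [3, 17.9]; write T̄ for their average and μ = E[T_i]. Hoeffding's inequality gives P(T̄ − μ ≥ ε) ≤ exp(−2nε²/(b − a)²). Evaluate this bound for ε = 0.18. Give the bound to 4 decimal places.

Exponent: 2nε²/(b − a)² = 2·731·0.18² / 14.9² = 0.21336.
Bound = exp(−0.21336) = 0.80786.

0.8079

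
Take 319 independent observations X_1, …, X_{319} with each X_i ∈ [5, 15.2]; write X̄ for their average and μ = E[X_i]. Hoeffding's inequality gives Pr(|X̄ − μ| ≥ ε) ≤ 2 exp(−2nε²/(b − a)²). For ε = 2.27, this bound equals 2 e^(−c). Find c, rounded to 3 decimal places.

31.599

c = 2nε²/(b − a)² = 2·319·2.27² / 10.2² = 31.5989.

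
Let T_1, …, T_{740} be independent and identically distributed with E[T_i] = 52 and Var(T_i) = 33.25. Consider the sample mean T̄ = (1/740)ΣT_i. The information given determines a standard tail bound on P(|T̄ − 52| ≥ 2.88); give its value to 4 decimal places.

0.0054

With mean and variance of each term known, Chebyshev's inequality bounds the deviation of the sum (or sample mean).
Var(T̄) = Var(T_i)/n = 33.25/740 = 0.044932.
Chebyshev: P(|T̄ − 52| ≥ 2.88) ≤ Var(T̄)/(2.88)² = 33.25/(740·2.88²) = 0.0054.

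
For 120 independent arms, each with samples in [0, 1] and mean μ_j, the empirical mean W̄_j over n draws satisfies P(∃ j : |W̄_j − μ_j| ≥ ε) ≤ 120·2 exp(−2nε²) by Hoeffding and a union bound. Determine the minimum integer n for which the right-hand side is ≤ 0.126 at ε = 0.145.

Need 2·120·exp(−2nε²) ≤ 0.126, i.e. exp(−2nε²) ≤ 0.126/240.
So 2nε² ≥ ln(240/0.126) = 7.552112.
Hence n ≥ 7.552112/(2·0.145²) = 179.598.
The smallest integer n is 180.

180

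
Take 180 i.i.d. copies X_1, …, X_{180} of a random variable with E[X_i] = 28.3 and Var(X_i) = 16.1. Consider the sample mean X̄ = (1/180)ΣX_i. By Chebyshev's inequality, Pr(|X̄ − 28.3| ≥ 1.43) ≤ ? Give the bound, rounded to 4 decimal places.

Var(X̄) = Var(X_i)/n = 16.1/180 = 0.089444.
Chebyshev: Pr(|X̄ − 28.3| ≥ 1.43) ≤ Var(X̄)/(1.43)² = 16.1/(180·1.43²) = 0.0437.

0.0437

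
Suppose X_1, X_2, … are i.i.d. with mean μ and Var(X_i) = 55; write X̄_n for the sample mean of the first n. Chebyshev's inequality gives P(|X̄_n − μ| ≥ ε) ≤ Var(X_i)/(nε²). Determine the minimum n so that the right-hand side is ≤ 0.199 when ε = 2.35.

51

Require 55/(n·2.35²) ≤ 0.199, i.e. n ≥ 55/(0.199·2.35²) = 50.047.
The smallest integer n is 51.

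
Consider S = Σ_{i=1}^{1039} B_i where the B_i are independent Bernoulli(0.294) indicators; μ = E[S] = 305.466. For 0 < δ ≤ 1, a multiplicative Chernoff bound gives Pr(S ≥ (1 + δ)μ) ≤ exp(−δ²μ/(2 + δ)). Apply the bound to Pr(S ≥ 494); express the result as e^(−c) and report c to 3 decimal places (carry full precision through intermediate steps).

Write 494 = (1 + δ)μ, so δ = 494/305.466 − 1 = 0.6172013…
Then the exponent is δ²μ/(2 + δ) = (494 − μ)² / (μ·(2 + δ)) = 44.461014.

44.461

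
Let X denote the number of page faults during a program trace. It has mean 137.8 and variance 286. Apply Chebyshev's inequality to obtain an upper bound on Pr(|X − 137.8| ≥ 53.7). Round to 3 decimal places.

0.099

Chebyshev: Pr(|X − μ| ≥ t) ≤ Var(X)/t².
Bound = 286 / 2883.69 = 0.0992.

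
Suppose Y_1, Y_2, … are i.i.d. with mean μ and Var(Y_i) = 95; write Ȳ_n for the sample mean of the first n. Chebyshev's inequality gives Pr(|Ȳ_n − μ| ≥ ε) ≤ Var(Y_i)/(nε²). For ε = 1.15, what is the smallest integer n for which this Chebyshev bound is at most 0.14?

514

Require 95/(n·1.15²) ≤ 0.14, i.e. n ≥ 95/(0.14·1.15²) = 513.097.
The smallest integer n is 514.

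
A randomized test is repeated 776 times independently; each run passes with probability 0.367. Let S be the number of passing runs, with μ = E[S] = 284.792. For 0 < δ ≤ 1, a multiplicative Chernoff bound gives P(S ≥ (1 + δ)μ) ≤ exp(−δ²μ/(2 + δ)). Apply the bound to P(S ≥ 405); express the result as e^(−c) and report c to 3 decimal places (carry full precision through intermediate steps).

Write 405 = (1 + δ)μ, so δ = 405/284.792 − 1 = 0.4220905…
Then the exponent is δ²μ/(2 + δ) = (405 − μ)² / (μ·(2 + δ)) = 20.948291.

20.948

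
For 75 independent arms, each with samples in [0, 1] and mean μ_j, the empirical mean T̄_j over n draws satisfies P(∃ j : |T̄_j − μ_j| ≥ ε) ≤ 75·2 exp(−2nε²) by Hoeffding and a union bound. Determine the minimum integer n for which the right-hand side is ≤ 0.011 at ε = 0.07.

972

Need 2·75·exp(−2nε²) ≤ 0.011, i.e. exp(−2nε²) ≤ 0.011/150.
So 2nε² ≥ ln(150/0.011) = 9.520495.
Hence n ≥ 9.520495/(2·0.07²) = 971.479.
The smallest integer n is 972.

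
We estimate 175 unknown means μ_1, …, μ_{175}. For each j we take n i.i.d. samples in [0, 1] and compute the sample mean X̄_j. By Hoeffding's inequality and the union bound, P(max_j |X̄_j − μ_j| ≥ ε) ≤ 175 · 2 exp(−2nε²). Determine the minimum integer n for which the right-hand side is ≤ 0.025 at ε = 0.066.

1096

Need 2·175·exp(−2nε²) ≤ 0.025, i.e. exp(−2nε²) ≤ 0.025/350.
So 2nε² ≥ ln(350/0.025) = 9.546813.
Hence n ≥ 9.546813/(2·0.066²) = 1095.823.
The smallest integer n is 1096.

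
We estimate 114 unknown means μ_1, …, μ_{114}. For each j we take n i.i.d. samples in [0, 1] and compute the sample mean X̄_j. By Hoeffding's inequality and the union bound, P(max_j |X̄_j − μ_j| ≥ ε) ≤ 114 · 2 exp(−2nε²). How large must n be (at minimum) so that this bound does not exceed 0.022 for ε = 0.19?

Need 2·114·exp(−2nε²) ≤ 0.022, i.e. exp(−2nε²) ≤ 0.022/228.
So 2nε² ≥ ln(228/0.022) = 9.246058.
Hence n ≥ 9.246058/(2·0.19²) = 128.062.
The smallest integer n is 129.

129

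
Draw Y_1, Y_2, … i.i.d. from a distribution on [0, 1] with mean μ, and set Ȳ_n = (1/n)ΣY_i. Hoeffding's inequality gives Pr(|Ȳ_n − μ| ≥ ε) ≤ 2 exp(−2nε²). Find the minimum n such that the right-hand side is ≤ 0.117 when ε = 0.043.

768

Require 2·exp(−2nε²) ≤ 0.117, i.e. 2nε² ≥ ln(2/0.117) = 2.838729.
So n ≥ 2.838729 / (2·0.043²) = 767.639.
The smallest integer n is 768.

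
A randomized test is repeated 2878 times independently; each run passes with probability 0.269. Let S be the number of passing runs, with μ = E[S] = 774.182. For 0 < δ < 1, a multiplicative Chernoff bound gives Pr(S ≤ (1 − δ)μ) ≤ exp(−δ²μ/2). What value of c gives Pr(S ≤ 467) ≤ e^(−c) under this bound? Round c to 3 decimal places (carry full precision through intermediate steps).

60.942

Write 467 = (1 − δ)μ, so δ = 1 − 467/774.182 = 0.3967827…
Then the exponent is δ²μ/2 = (μ − 467)²/(2μ) = 60.942247.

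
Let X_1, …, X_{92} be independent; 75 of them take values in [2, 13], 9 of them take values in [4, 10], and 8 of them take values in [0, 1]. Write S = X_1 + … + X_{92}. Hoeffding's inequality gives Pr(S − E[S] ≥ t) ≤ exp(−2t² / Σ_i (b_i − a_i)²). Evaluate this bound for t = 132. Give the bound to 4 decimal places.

Σ(b_i − a_i)² = 75·11² + 9·6² + 8·1² = 9407.
Exponent = 2·132² / 9407 = 3.70448.
Bound = exp(−3.70448) = 0.02461.

0.0246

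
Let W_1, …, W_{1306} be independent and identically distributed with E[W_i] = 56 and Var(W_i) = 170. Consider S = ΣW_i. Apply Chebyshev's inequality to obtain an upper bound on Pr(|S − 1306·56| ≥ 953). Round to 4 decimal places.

0.2445

Var(S) = n·Var(W_i) = 1306·170 = 222020.
Chebyshev: Pr(|S − 1306·56| ≥ 953) ≤ Var(S)/953² = 222020/908209 = 0.2445.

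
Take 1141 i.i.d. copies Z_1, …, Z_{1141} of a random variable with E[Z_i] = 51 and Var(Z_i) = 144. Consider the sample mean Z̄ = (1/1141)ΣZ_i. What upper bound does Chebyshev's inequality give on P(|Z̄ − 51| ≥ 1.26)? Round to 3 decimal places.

Var(Z̄) = Var(Z_i)/n = 144/1141 = 0.12621.
Chebyshev: P(|Z̄ − 51| ≥ 1.26) ≤ Var(Z̄)/(1.26)² = 144/(1141·1.26²) = 0.0795.

0.079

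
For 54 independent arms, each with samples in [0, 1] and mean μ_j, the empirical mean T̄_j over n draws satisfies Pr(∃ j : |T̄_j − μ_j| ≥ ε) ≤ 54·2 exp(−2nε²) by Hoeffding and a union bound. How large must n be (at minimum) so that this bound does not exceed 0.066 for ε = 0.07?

756

Need 2·54·exp(−2nε²) ≤ 0.066, i.e. exp(−2nε²) ≤ 0.066/108.
So 2nε² ≥ ln(108/0.066) = 7.400232.
Hence n ≥ 7.400232/(2·0.07²) = 755.126.
The smallest integer n is 756.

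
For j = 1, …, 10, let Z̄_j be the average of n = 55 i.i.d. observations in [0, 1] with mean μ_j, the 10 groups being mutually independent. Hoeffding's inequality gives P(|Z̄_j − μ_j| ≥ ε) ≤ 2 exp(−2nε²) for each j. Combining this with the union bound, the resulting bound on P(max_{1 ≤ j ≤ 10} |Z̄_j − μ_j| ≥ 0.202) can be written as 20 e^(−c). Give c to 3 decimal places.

Union bound over the 10 events: P(max_{1 ≤ j ≤ 10} |Z̄_j − μ_j| ≥ 0.202) ≤ 10·2·exp(−2nε²) = 20 exp(−2·55·0.202²).
So c = 2·55·0.202² = 4.4884.

4.488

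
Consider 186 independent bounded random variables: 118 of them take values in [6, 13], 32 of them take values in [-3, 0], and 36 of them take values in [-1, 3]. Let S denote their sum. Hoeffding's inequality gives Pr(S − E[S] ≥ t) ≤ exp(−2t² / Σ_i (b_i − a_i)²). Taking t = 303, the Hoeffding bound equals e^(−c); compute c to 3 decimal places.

Σ(b_i − a_i)² = 118·7² + 32·3² + 36·4² = 6646.
c = 2t² / 6646 = 2·303² / 6646 = 27.6283.

27.628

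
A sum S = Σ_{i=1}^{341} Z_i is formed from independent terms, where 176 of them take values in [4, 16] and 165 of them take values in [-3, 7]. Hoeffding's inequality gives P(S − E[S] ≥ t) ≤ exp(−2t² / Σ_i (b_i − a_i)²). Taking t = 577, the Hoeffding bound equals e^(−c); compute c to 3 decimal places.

Σ(b_i − a_i)² = 176·12² + 165·10² = 41844.
c = 2t² / 41844 = 2·577² / 41844 = 15.9129.

15.913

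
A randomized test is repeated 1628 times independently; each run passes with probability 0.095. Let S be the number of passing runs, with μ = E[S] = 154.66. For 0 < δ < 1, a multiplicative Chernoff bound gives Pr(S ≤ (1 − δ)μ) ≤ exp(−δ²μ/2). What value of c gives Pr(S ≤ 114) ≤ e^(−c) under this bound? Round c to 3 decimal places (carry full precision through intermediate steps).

5.345

Write 114 = (1 − δ)μ, so δ = 1 − 114/154.66 = 0.2628993…
Then the exponent is δ²μ/2 = (μ − 114)²/(2μ) = 5.344742.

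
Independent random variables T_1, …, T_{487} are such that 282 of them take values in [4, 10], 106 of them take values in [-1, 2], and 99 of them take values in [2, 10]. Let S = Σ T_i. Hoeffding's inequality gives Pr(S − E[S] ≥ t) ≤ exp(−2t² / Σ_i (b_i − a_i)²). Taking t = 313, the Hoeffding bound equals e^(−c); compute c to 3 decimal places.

Σ(b_i − a_i)² = 282·6² + 106·3² + 99·8² = 17442.
c = 2t² / 17442 = 2·313² / 17442 = 11.2337.

11.234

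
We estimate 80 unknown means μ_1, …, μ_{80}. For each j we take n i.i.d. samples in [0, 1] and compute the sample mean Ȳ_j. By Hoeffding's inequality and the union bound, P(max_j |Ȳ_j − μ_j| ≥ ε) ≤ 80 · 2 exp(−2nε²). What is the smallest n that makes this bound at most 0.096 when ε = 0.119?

Need 2·80·exp(−2nε²) ≤ 0.096, i.e. exp(−2nε²) ≤ 0.096/160.
So 2nε² ≥ ln(160/0.096) = 7.418581.
Hence n ≥ 7.418581/(2·0.119²) = 261.937.
The smallest integer n is 262.

262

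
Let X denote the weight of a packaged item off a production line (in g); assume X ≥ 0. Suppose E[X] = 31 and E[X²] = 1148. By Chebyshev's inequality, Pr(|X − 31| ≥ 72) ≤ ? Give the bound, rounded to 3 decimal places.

0.036

Var(X) = E[X²] − (E[X])² = 1148 − 961 = 187.
Chebyshev's inequality: Pr(|X − μ| ≥ t) ≤ Var(X)/t² = 187/5184 = 0.0361.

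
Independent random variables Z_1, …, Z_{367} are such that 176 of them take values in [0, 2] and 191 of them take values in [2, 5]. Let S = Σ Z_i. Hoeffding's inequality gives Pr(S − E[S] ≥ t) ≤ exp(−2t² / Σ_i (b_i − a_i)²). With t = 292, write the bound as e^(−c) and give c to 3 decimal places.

70.379

Σ(b_i − a_i)² = 176·2² + 191·3² = 2423.
c = 2t² / 2423 = 2·292² / 2423 = 70.3789.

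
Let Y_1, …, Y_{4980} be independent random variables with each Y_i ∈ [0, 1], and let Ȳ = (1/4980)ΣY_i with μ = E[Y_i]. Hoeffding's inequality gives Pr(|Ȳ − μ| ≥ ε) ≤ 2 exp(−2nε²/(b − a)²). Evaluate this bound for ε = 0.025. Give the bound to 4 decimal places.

0.0040

Exponent: 2nε²/(b − a)² = 2·4980·0.025² / 1² = 6.22500.
Bound = 2·exp(−6.22500) = 0.00396.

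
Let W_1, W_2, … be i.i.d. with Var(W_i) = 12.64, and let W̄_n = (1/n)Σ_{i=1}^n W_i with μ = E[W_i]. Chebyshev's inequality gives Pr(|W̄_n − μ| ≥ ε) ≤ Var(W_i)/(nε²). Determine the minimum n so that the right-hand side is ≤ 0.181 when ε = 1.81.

22

Require 12.64/(n·1.81²) ≤ 0.181, i.e. n ≥ 12.64/(0.181·1.81²) = 21.316.
The smallest integer n is 22.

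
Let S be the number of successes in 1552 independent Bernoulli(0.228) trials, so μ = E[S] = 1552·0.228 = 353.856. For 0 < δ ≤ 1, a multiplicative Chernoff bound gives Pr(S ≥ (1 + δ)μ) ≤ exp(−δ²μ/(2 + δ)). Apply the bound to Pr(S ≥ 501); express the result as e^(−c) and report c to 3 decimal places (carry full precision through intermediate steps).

Write 501 = (1 + δ)μ, so δ = 501/353.856 − 1 = 0.4158302…
Then the exponent is δ²μ/(2 + δ) = (501 − μ)² / (μ·(2 + δ)) = 25.327490.

25.327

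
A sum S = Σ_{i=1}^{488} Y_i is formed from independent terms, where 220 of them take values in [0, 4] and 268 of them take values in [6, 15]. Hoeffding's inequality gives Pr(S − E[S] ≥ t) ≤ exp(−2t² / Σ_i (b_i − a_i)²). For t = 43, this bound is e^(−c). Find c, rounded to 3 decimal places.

0.147

Σ(b_i − a_i)² = 220·4² + 268·9² = 25228.
c = 2t² / 25228 = 2·43² / 25228 = 0.1466.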